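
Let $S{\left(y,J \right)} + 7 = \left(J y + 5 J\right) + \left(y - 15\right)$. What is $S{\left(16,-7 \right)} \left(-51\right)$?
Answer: $7803$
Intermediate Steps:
$S{\left(y,J \right)} = -22 + y + 5 J + J y$ ($S{\left(y,J \right)} = -7 + \left(\left(J y + 5 J\right) + \left(y - 15\right)\right) = -7 + \left(\left(5 J + J y\right) + \left(y - 15\right)\right) = -7 + \left(\left(5 J + J y\right) + \left(-15 + y\right)\right) = -7 + \left(-15 + y + 5 J + J y\right) = -22 + y + 5 J + J y$)
$S{\left(16,-7 \right)} \left(-51\right) = \left(-22 + 16 + 5 \left(-7\right) - 112\right) \left(-51\right) = \left(-22 + 16 - 35 - 112\right) \left(-51\right) = \left(-153\right) \left(-51\right) = 7803$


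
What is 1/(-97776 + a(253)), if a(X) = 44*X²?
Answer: 1/2718620 ≈ 3.6783e-7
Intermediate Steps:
1/(-97776 + a(253)) = 1/(-97776 + 44*253²) = 1/(-97776 + 44*64009) = 1/(-97776 + 2816396) = 1/2718620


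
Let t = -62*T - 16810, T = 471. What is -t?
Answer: 46012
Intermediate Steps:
t = -46012 (t = -62*471 - 16810 = -29202 - 16810 = -46012)
-t = -1*(-46012) = 46012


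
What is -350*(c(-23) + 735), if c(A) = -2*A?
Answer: -273350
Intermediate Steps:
-350*(c(-23) + 735) = -350*(-2*(-23) + 735) = -350*(46 + 735) = -350*781 = -273350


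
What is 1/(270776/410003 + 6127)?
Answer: 37273/228396287 ≈ 0.00016319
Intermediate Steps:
1/(270776/410003 + 6127) = 1/(270776*(1/410003) + 6127) = 1/(24616/37273 + 6127) = 1/(228396287/37273) = 37273/228396287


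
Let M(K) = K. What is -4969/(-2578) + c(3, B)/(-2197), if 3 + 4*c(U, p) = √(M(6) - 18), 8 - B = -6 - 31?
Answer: 21837653/11327732 - I*√3/4394 ≈ 1.9278 - 0.00039419*I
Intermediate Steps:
B = 45 (B = 8 - (-6 - 31) = 8 - 1*(-37) = 8 + 37 = 45)
c(U, p) = -¾ + I*√3/2 (c(U, p) = -¾ + √(6 - 18)/4 = -¾ + √(-12)/4 = -¾ + (2*I*√3)/4 = -¾ + I*√3/2)
-4969/(-2578) + c(3, B)/(-2197) = -4969/(-2578) + (-¾ + I*√3/2)/(-2197) = -4969*(-1/2578) + (-¾ + I*√3/2)*(-1/2197) = 4969/2578 + (3/8788 - I*√3/4394) = 21837653/11327732 - I*√3/4394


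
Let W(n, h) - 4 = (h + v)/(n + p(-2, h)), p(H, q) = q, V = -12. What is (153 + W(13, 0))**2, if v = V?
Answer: 4116841/169 ≈ 24360.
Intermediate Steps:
v = -12
W(n, h) = 4 + (-12 + h)/(h + n) (W(n, h) = 4 + (h - 12)/(n + h) = 4 + (-12 + h)/(h + n))
(153 + W(13, 0))**2 = (153 + (-12 + 4*13 + 5*0)/(0 + 13))**2 = (153 + (-12 + 52 + 0)/13)**2 = (153 + (1/13)*40)**2 = (153 + 40/13)**2 = (2029/13)**2 = 4116841/169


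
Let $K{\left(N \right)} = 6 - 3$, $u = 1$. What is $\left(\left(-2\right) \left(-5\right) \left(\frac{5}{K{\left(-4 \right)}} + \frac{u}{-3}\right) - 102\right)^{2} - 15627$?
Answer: $- \frac{69887}{9} \approx -7765.2$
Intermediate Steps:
$K{\left(N \right)} = 3$ ($K{\left(N \right)} = 6 - 3 = 3$)
$\left(\left(-2\right) \left(-5\right) \left(\frac{5}{K{\left(-4 \right)}} + \frac{u}{-3}\right) - 102\right)^{2} - 15627 = \left(\left(-2\right) \left(-5\right) \left(\frac{5}{3} + 1 \frac{1}{-3}\right) - 102\right)^{2} - 15627 = \left(10 \left(5 \cdot \frac{1}{3} + 1 \left(- \frac{1}{3}\right)\right) - 102\right)^{2} - 15627 = \left(10 \left(\frac{5}{3} - \frac{1}{3}\right) - 102\right)^{2} - 15627 = \left(10 \cdot \frac{4}{3} - 102\right)^{2} - 15627 = \left(\frac{40}{3} - 102\right)^{2} - 15627 = \left(- \frac{266}{3}\right)^{2} - 15627 = \frac{70756}{9} - 15627 = - \frac{69887}{9}$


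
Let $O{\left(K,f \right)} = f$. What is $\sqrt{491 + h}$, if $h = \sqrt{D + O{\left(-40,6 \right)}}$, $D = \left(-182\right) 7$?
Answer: $\sqrt{491 + 2 i \sqrt{317}} \approx 22.173 + 0.80298 i$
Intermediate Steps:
$D = -1274$
$h = 2 i \sqrt{317}$ ($h = \sqrt{-1274 + 6} = \sqrt{-1268} = 2 i \sqrt{317} \approx 35.609 i$)
$\sqrt{491 + h} = \sqrt{491 + 2 i \sqrt{317}}$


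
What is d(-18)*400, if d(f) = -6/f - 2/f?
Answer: 1600/9 ≈ 177.78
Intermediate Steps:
d(f) = -8/f
d(-18)*400 = -8/(-18)*400 = -8*(-1/18)*400 = (4/9)*400 = 1600/9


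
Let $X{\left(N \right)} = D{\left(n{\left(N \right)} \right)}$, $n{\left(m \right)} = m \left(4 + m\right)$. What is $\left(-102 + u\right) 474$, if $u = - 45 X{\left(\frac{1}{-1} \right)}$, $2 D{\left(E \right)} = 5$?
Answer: $-101673$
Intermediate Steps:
$D{\left(E \right)} = \frac{5}{2}$ ($D{\left(E \right)} = \frac{1}{2} \cdot 5 = \frac{5}{2}$)
$X{\left(N \right)} = \frac{5}{2}$
$u = - \frac{225}{2}$ ($u = \left(-45\right) \frac{5}{2} = - \frac{225}{2} \approx -112.5$)
$\left(-102 + u\right) 474 = \left(-102 - \frac{225}{2}\right) 474 = \left(- \frac{429}{2}\right) 474 = -101673$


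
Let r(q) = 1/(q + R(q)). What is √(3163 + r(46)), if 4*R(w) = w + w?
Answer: 2*√3764778/69 ≈ 56.241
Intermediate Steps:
R(w) = w/2 (R(w) = (w + w)/4 = (2*w)/4 = w/2)
r(q) = 2/(3*q) (r(q) = 1/(q + q/2) = 1/(3*q/2) = 2/(3*q))
√(3163 + r(46)) = √(3163 + (⅔)/46) = √(3163 + (⅔)*(1/46)) = √(3163 + 1/69) = √(218248/69) = 2*√3764778/69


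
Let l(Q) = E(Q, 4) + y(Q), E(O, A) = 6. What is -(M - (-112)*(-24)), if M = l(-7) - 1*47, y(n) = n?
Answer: 2736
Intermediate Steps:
l(Q) = 6 + Q
M = -48 (M = (6 - 7) - 1*47 = -1 - 47 = -48)
-(M - (-112)*(-24)) = -(-48 - (-112)*(-24)) = -(-48 - 1*2688) = -(-48 - 2688) = -1*(-2736) = 2736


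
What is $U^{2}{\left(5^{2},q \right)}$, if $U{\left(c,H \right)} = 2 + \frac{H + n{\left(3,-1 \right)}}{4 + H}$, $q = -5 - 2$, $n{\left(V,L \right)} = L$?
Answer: $\frac{196}{9} \approx 21.778$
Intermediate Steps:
$q = -7$ ($q = -5 - 2 = -7$)
$U{\left(c,H \right)} = 2 + \frac{-1 + H}{4 + H}$ ($U{\left(c,H \right)} = 2 + \frac{H - 1}{4 + H} = 2 + \frac{-1 + H}{4 + H}$)
$U^{2}{\left(5^{2},q \right)} = \left(\frac{7 + 3 \left(-7\right)}{4 - 7}\right)^{2} = \left(\frac{7 - 21}{-3}\right)^{2} = \left(\left(- \frac{1}{3}\right) \left(-14\right)\right)^{2} = \left(\frac{14}{3}\right)^{2} = \frac{196}{9}$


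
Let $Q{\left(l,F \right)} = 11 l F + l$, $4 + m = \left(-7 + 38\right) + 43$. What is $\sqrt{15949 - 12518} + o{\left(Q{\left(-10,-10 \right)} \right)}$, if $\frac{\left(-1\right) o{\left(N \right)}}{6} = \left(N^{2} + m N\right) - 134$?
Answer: $-7585596 + \sqrt{3431} \approx -7.5855 \cdot 10^{6}$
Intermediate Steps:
$m = 70$ ($m = -4 + \left(\left(-7 + 38\right) + 43\right) = -4 + \left(31 + 43\right) = -4 + 74 = 70$)
$Q{\left(l,F \right)} = l + 11 F l$ ($Q{\left(l,F \right)} = 11 F l + l = l + 11 F l$)
$o{\left(N \right)} = 804 - 420 N - 6 N^{2}$ ($o{\left(N \right)} = - 6 \left(\left(N^{2} + 70 N\right) - 134\right) = - 6 \left(-134 + N^{2} + 70 N\right) = 804 - 420 N - 6 N^{2}$)
$\sqrt{15949 - 12518} + o{\left(Q{\left(-10,-10 \right)} \right)} = \sqrt{15949 - 12518} - \left(-804 + 6 \cdot 100 \left(1 + 11 \left(-10\right)\right)^{2} + 420 \left(-10\right) \left(1 + 11 \left(-10\right)\right)\right) = \sqrt{3431} - \left(-804 + 6 \cdot 100 \left(1 - 110\right)^{2} + 420 \left(-10\right) \left(1 - 110\right)\right) = \sqrt{3431} - \left(-804 + 7128600 + 420 \left(-10\right) \left(-109\right)\right) = \sqrt{3431} - \left(456996 + 7128600\right) = \sqrt{3431} - 7585596 = -7585596 + \sqrt{3431}$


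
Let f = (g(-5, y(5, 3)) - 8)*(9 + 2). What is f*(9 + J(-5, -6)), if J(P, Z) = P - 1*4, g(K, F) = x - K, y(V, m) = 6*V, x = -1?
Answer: 0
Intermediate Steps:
g(K, F) = -1 - K
J(P, Z) = -4 + P (J(P, Z) = P - 4 = -4 + P)
f = -44 (f = ((-1 - 1*(-5)) - 8)*(9 + 2) = ((-1 + 5) - 8)*11 = (4 - 8)*11 = -4*11 = -44)
f*(9 + J(-5, -6)) = -44*(9 + (-4 - 5)) = -44*(9 - 9) = -44*0 = 0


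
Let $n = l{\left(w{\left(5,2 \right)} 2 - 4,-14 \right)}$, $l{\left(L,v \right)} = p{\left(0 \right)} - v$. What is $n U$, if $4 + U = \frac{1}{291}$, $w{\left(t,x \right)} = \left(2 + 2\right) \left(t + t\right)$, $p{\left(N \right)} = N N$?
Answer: $- \frac{16282}{291} \approx -55.952$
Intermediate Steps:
$p{\left(N \right)} = N^{2}$
$w{\left(t,x \right)} = 8 t$ ($w{\left(t,x \right)} = 4 \cdot 2 t = 8 t$)
$U = - \frac{1163}{291}$ ($U = -4 + \frac{1}{291} = - \frac{1163}{291} \approx -3.9966$)
$l{\left(L,v \right)} = - v$ ($l{\left(L,v \right)} = 0^{2} - v = 0 - v = - v$)
$n = 14$ ($n = \left(-1\right) \left(-14\right) = 14$)
$n U = 14 \left(- \frac{1163}{291}\right) = - \frac{16282}{291}$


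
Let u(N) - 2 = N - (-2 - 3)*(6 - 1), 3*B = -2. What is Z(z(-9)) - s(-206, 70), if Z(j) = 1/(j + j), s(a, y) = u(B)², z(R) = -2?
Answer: -24973/36 ≈ -693.69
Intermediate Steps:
B = -⅔ (B = (⅓)*(-2) = -⅔ ≈ -0.66667)
u(N) = 27 + N (u(N) = 2 + (N - (-2 - 3)*(6 - 1)) = 2 + (N - (-5)*5) = 2 + (N - 1*(-25)) = 2 + (N + 25) = 2 + (25 + N) = 27 + N)
s(a, y) = 6241/9 (s(a, y) = (27 - ⅔)² = (79/3)² = 6241/9)
Z(j) = 1/(2*j)
Z(z(-9)) - s(-206, 70) = (½)/(-2) - 1*6241/9 = (½)*(-½) - 6241/9 = -¼ - 6241/9 = -24973/36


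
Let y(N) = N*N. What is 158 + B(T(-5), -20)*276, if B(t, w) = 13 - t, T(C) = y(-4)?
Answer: -670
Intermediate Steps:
y(N) = N²
T(C) = 16 (T(C) = (-4)² = 16)
158 + B(T(-5), -20)*276 = 158 + (13 - 1*16)*276 = 158 + (13 - 16)*276 = 158 - 3*276 = 158 - 828 = -670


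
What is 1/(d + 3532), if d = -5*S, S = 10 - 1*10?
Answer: 1/3532 ≈ 0.00028313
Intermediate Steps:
S = 0 (S = 10 - 10 = 0)
d = 0 (d = -5*0 = 0)
1/(d + 3532) = 1/(0 + 3532) = 1/3532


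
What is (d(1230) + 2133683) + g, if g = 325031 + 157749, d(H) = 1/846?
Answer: 2213527699/846 ≈ 2.6165e+6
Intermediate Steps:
d(H) = 1/846
g = 482780
(d(1230) + 2133683) + g = (1/846 + 2133683) + 482780 = 1805095819/846 + 482780 = 2213527699/846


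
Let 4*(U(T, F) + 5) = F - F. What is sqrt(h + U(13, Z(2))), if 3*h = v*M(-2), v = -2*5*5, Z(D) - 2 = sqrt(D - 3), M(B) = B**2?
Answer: I*sqrt(645)/3 ≈ 8.4656*I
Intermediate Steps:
Z(D) = 2 + sqrt(-3 + D) (Z(D) = 2 + sqrt(D - 3) = 2 + sqrt(-3 + D))
U(T, F) = -5 (U(T, F) = -5 + (F - F)/4 = -5 + (1/4)*0 = -5 + 0 = -5)
v = -50 (v = -10*5 = -50)
h = -200/3 (h = (-50*(-2)**2)/3 = (-50*4)/3 = (1/3)*(-200) = -200/3 ≈ -66.667)
sqrt(h + U(13, Z(2))) = sqrt(-200/3 - 5) = sqrt(-215/3) = I*sqrt(645)/3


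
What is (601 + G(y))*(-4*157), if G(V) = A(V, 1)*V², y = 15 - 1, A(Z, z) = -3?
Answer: -8164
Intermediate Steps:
y = 14
G(V) = -3*V²
(601 + G(y))*(-4*157) = (601 - 3*14²)*(-4*157) = (601 - 3*196)*(-628) = (601 - 588)*(-628) = 13*(-628) = -8164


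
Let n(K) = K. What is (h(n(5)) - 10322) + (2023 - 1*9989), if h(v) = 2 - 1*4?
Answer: -18290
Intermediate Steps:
h(v) = -2 (h(v) = 2 - 4 = -2)
(h(n(5)) - 10322) + (2023 - 1*9989) = (-2 - 10322) + (2023 - 1*9989) = -10324 + (2023 - 9989) = -10324 - 7966 = -18290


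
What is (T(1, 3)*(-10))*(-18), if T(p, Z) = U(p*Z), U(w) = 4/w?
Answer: 240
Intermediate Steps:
T(p, Z) = 4/(Z*p) (T(p, Z) = 4/((p*Z)) = 4/((Z*p)) = 4*(1/(Z*p)) = 4/(Z*p))
(T(1, 3)*(-10))*(-18) = ((4/(3*1))*(-10))*(-18) = ((4*(1/3)*1)*(-10))*(-18) = ((4/3)*(-10))*(-18) = -40/3*(-18) = 240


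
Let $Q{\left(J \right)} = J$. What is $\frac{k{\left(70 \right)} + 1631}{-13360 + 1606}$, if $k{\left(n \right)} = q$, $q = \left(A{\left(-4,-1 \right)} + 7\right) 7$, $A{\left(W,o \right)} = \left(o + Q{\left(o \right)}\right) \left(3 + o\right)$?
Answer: $- \frac{826}{5877} \approx -0.14055$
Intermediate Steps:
$A{\left(W,o \right)} = 2 o \left(3 + o\right)$ ($A{\left(W,o \right)} = \left(o + o\right) \left(3 + o\right) = 2 o \left(3 + o\right)$)
$q = 21$ ($q = \left(2 \left(-1\right) \left(3 - 1\right) + 7\right) 7 = \left(2 \left(-1\right) 2 + 7\right) 7 = \left(-4 + 7\right) 7 = 3 \cdot 7 = 21$)
$k{\left(n \right)} = 21$
$\frac{k{\left(70 \right)} + 1631}{-13360 + 1606} = \frac{21 + 1631}{-13360 + 1606} = \frac{1652}{-11754} = 1652 \left(- \frac{1}{11754}\right) = - \frac{826}{5877}$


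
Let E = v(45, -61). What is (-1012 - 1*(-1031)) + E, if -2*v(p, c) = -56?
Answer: 47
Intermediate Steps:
v(p, c) = 28 (v(p, c) = -½*(-56) = 28)
E = 28
(-1012 - 1*(-1031)) + E = (-1012 - 1*(-1031)) + 28 = (-1012 + 1031) + 28 = 19 + 28 = 47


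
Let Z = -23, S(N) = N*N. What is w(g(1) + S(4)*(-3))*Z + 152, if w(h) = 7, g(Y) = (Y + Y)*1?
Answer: -9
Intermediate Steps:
S(N) = N**2
g(Y) = 2*Y (g(Y) = (2*Y)*1 = 2*Y)
w(g(1) + S(4)*(-3))*Z + 152 = 7*(-23) + 152 = -161 + 152 = -9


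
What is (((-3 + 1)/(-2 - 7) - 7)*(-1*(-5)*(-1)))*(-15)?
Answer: -1525/3 ≈ -508.33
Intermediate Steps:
(((-3 + 1)/(-2 - 7) - 7)*(-1*(-5)*(-1)))*(-15) = ((-2/(-9) - 7)*(5*(-1)))*(-15) = ((-2*(-⅑) - 7)*(-5))*(-15) = ((2/9 - 7)*(-5))*(-15) = -61/9*(-5)*(-15) = (305/9)*(-15) = -1525/3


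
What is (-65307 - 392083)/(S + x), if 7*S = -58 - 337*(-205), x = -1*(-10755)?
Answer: -228695/10308 ≈ -22.186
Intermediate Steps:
x = 10755
S = 9861 (S = (-58 - 337*(-205))/7 = (-58 + 69085)/7 = (⅐)*69027 = 9861)
(-65307 - 392083)/(S + x) = (-65307 - 392083)/(9861 + 10755) = -457390/20616 = -457390*1/20616 = -228695/10308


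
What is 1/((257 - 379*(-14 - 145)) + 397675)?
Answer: 1/458193 ≈ 2.1825e-6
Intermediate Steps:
1/((257 - 379*(-14 - 145)) + 397675) = 1/((257 - 379*(-159)) + 397675) = 1/((257 + 60261) + 397675) = 1/(60518 + 397675) = 1/458193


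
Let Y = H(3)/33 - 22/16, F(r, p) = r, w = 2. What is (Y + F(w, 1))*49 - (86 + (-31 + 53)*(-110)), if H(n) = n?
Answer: 208479/88 ≈ 2369.1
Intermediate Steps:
Y = -113/88 (Y = 3/33 - 22/16 = 3*(1/33) - 22*1/16 = 1/11 - 11/8 = -113/88 ≈ -1.2841)
(Y + F(w, 1))*49 - (86 + (-31 + 53)*(-110)) = (-113/88 + 2)*49 - (86 + (-31 + 53)*(-110)) = (63/88)*49 - (86 + 22*(-110)) = 3087/88 - (86 - 2420) = 3087/88 - 1*(-2334) = 3087/88 + 2334 = 208479/88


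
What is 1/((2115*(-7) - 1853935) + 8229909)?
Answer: 1/6361169 ≈ 1.5720e-7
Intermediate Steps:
1/((2115*(-7) - 1853935) + 8229909) = 1/((-14805 - 1853935) + 8229909) = 1/(-1868740 + 8229909) = 1/6361169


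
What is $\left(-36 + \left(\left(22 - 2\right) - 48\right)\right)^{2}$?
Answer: $4096$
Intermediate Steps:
$\left(-36 + \left(\left(22 - 2\right) - 48\right)\right)^{2} = \left(-36 + \left(20 - 48\right)\right)^{2} = \left(-36 - 28\right)^{2} = \left(-64\right)^{2} = 4096$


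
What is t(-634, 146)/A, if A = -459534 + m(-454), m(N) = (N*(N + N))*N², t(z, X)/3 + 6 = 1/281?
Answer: -5055/23875769537218 ≈ -2.1172e-10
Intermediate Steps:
t(z, X) = -5055/281 (t(z, X) = -18 + 3/281 = -5055/281)
m(N) = 2*N⁴ (m(N) = (N*(2*N))*N² = (2*N²)*N² = 2*N⁴)
A = 84967151378 (A = -459534 + 2*(-454)⁴ = -459534 + 2*42483805456 = -459534 + 84967610912 = 84967151378)
t(-634, 146)/A = -5055/281/84967151378 = -5055/281*1/84967151378 = -5055/23875769537218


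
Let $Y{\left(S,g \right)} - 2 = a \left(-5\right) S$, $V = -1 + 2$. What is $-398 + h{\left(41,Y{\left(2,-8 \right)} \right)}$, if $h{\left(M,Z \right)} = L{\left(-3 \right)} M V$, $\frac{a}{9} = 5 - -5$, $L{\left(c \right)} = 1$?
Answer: $-357$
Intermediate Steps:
$V = 1$
$a = 90$ ($a = 9 \left(5 - -5\right) = 9 \left(5 + 5\right) = 9 \cdot 10 = 90$)
$Y{\left(S,g \right)} = 2 - 450 S$ ($Y{\left(S,g \right)} = 2 + 90 \left(-5\right) S = 2 - 450 S$)
$h{\left(M,Z \right)} = M$ ($h{\left(M,Z \right)} = 1 M 1 = M 1 = M$)
$-398 + h{\left(41,Y{\left(2,-8 \right)} \right)} = -398 + 41 = -357$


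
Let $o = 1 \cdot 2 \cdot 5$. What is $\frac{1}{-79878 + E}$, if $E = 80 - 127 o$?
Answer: $- \frac{1}{81068} \approx -1.2335 \cdot 10^{-5}$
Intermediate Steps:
$o = 10$ ($o = 2 \cdot 5 = 10$)
$E = -1190$ ($E = 80 - 1270 = -1190$)
$\frac{1}{-79878 + E} = \frac{1}{-79878 - 1190} = \frac{1}{-81068} = - \frac{1}{81068}$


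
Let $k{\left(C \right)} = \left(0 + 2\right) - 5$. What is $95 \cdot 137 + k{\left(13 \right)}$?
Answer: $13012$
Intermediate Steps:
$k{\left(C \right)} = -3$ ($k{\left(C \right)} = 2 - 5 = -3$)
$95 \cdot 137 + k{\left(13 \right)} = 95 \cdot 137 - 3 = 13015 - 3 = 13012$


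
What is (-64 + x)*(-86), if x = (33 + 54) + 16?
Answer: -3354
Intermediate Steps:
x = 103 (x = 87 + 16 = 103)
(-64 + x)*(-86) = (-64 + 103)*(-86) = 39*(-86) = -3354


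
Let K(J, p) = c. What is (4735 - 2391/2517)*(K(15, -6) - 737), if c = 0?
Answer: -2927266716/839 ≈ -3.4890e+6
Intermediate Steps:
K(J, p) = 0
(4735 - 2391/2517)*(K(15, -6) - 737) = (4735 - 2391/2517)*(0 - 737) = (4735 - 2391*1/2517)*(-737) = (4735 - 797/839)*(-737) = (3971868/839)*(-737) = -2927266716/839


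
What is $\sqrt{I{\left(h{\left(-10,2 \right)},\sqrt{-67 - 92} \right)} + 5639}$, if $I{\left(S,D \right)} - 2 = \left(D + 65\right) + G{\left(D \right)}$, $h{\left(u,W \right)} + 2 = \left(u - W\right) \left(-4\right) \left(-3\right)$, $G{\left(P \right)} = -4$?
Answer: $\sqrt{5702 + i \sqrt{159}} \approx 75.512 + 0.0835 i$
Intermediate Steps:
$h{\left(u,W \right)} = -2 - 12 W + 12 u$ ($h{\left(u,W \right)} = -2 + \left(u - W\right) \left(-4\right) \left(-3\right) = -2 + \left(- 4 u + 4 W\right) \left(-3\right) = -2 - \left(- 12 u + 12 W\right) = -2 - 12 W + 12 u$)
$I{\left(S,D \right)} = 63 + D$ ($I{\left(S,D \right)} = 2 + \left(\left(D + 65\right) - 4\right) = 2 + \left(\left(65 + D\right) - 4\right) = 2 + \left(61 + D\right) = 63 + D$)
$\sqrt{I{\left(h{\left(-10,2 \right)},\sqrt{-67 - 92} \right)} + 5639} = \sqrt{\left(63 + \sqrt{-67 - 92}\right) + 5639} = \sqrt{\left(63 + \sqrt{-159}\right) + 5639} = \sqrt{\left(63 + i \sqrt{159}\right) + 5639} = \sqrt{5702 + i \sqrt{159}}$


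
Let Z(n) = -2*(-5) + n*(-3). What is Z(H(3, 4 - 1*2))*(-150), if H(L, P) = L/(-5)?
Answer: -1770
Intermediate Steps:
H(L, P) = -L/5 (H(L, P) = L*(-1/5) = -L/5)
Z(n) = 10 - 3*n
Z(H(3, 4 - 1*2))*(-150) = (10 - (-3)*3/5)*(-150) = (10 - 3*(-3/5))*(-150) = (10 + 9/5)*(-150) = (59/5)*(-150) = -1770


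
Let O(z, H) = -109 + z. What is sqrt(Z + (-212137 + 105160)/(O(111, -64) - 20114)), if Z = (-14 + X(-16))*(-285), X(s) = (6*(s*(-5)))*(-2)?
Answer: sqrt(779758588961)/1676 ≈ 526.87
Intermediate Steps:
X(s) = 60*s (X(s) = (6*(-5*s))*(-2) = -30*s*(-2) = 60*s)
Z = 277590 (Z = (-14 + 60*(-16))*(-285) = (-14 - 960)*(-285) = -974*(-285) = 277590)
sqrt(Z + (-212137 + 105160)/(O(111, -64) - 20114)) = sqrt(277590 + (-212137 + 105160)/((-109 + 111) - 20114)) = sqrt(277590 - 106977/(2 - 20114)) = sqrt(277590 - 106977/(-20112)) = sqrt(277590 - 106977*(-1/20112)) = sqrt(277590 + 35659/6704) = sqrt(1860999019/6704) = sqrt(779758588961)/1676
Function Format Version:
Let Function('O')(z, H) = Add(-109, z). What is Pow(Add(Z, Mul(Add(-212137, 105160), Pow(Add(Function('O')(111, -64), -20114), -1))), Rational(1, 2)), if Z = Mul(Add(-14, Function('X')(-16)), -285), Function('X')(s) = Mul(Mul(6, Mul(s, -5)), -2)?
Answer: Mul(Rational(1, 1676), Pow(779758588961, Rational(1, 2))) ≈ 526.87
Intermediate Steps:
Function('X')(s) = Mul(60, s) (Function('X')(s) = Mul(Mul(6, Mul(-5, s)), -2) = Mul(Mul(-30, s), -2) = Mul(60, s))
Z = 277590 (Z = Mul(Add(-14, Mul(60, -16)), -285) = Mul(Add(-14, -960), -285) = Mul(-974, -285) = 277590)
Pow(Add(Z, Mul(Add(-212137, 105160), Pow(Add(Function('O')(111, -64), -20114), -1))), Rational(1, 2)) = Pow(Add(277590, Mul(Add(-212137, 105160), Pow(Add(Add(-109, 111), -20114), -1))), Rational(1, 2)) = Pow(Add(277590, Mul(-106977, Pow(Add(2, -20114), -1))), Rational(1, 2)) = Pow(Add(277590, Mul(-106977, Pow(-20112, -1))), Rational(1, 2)) = Pow(Add(277590, Mul(-106977, Rational(-1, 20112))), Rational(1, 2)) = Pow(Add(277590, Rational(35659, 6704)), Rational(1, 2)) = Pow(Rational(1860999019, 6704), Rational(1, 2)) = Mul(Rational(1, 1676), Pow(779758588961, Rational(1, 2)))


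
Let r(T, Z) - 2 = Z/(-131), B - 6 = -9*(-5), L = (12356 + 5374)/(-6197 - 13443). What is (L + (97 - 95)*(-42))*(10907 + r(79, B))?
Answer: -59572247493/64321 ≈ -9.2617e+5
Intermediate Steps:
L = -1773/1964 (L = 17730/(-19640) = 17730*(-1/19640) = -1773/1964 ≈ -0.90275)
B = 51 (B = 6 - 9*(-5) = 6 + 45 = 51)
r(T, Z) = 2 - Z/131 (r(T, Z) = 2 + Z/(-131) = 2 + Z*(-1/131) = 2 - Z/131)
(L + (97 - 95)*(-42))*(10907 + r(79, B)) = (-1773/1964 + (97 - 95)*(-42))*(10907 + (2 - 1/131*51)) = (-1773/1964 + 2*(-42))*(10907 + (2 - 51/131)) = (-1773/1964 - 84)*(10907 + 211/131) = -166749/1964*1429028/131 = -59572247493/64321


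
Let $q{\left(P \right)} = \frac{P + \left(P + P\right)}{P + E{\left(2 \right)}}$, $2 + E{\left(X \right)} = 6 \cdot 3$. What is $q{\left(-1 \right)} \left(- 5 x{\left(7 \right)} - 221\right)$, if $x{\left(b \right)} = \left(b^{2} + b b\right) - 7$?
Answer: $\frac{676}{5} \approx 135.2$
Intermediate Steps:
$E{\left(X \right)} = 16$ ($E{\left(X \right)} = -2 + 6 \cdot 3 = -2 + 18 = 16$)
$x{\left(b \right)} = -7 + 2 b^{2}$ ($x{\left(b \right)} = \left(b^{2} + b^{2}\right) - 7 = 2 b^{2} - 7 = -7 + 2 b^{2}$)
$q{\left(P \right)} = \frac{3 P}{16 + P}$ ($q{\left(P \right)} = \frac{P + \left(P + P\right)}{P + 16} = \frac{P + 2 P}{16 + P} = \frac{3 P}{16 + P}$)
$q{\left(-1 \right)} \left(- 5 x{\left(7 \right)} - 221\right) = 3 \left(-1\right) \frac{1}{16 - 1} \left(- 5 \left(-7 + 2 \cdot 7^{2}\right) - 221\right) = 3 \left(-1\right) \frac{1}{15} \left(- 5 \left(-7 + 2 \cdot 49\right) - 221\right) = 3 \left(-1\right) \frac{1}{15} \left(- 5 \left(-7 + 98\right) - 221\right) = - \frac{\left(-5\right) 91 - 221}{5} = - \frac{-455 - 221}{5} = \left(- \frac{1}{5}\right) \left(-676\right) = \frac{676}{5}$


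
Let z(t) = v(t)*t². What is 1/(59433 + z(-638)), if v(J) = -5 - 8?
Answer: -1/5232139 ≈ -1.9113e-7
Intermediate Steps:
v(J) = -13
z(t) = -13*t²
1/(59433 + z(-638)) = 1/(59433 - 13*(-638)²) = 1/(59433 - 13*407044) = 1/(59433 - 5291572) = 1/(-5232139) = -1/5232139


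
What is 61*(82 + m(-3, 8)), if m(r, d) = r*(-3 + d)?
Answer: 4087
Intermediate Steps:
61*(82 + m(-3, 8)) = 61*(82 - 3*(-3 + 8)) = 61*(82 - 3*5) = 61*(82 - 15) = 61*67 = 4087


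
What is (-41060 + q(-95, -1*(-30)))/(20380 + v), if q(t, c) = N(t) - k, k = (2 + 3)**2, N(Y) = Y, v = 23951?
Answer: -41180/44331 ≈ -0.92892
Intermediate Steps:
k = 25 (k = 5**2 = 25)
q(t, c) = -25 + t (q(t, c) = t - 1*25 = t - 25 = -25 + t)
(-41060 + q(-95, -1*(-30)))/(20380 + v) = (-41060 + (-25 - 95))/(20380 + 23951) = (-41060 - 120)/44331 = -41180*1/44331 = -41180/44331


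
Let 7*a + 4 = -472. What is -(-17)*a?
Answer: -1156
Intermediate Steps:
a = -68 (a = -4/7 + (1/7)*(-472) = -4/7 - 472/7 = -68)
-(-17)*a = -(-17)*(-68) = -17*68 = -1156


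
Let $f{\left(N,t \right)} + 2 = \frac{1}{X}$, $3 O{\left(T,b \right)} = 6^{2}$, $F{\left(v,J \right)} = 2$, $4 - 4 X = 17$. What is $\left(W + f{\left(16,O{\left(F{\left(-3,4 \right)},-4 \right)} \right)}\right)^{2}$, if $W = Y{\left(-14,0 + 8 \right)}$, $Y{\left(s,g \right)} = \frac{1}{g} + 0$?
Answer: $\frac{51529}{10816} \approx 4.7641$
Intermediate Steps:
$X = - \frac{13}{4}$ ($X = 1 - \frac{17}{4} = - \frac{13}{4} \approx -3.25$)
$O{\left(T,b \right)} = 12$ ($O{\left(T,b \right)} = \frac{6^{2}}{3} = \frac{1}{3} \cdot 36 = 12$)
$f{\left(N,t \right)} = - \frac{30}{13}$ ($f{\left(N,t \right)} = -2 + \frac{1}{- \frac{13}{4}} = -2 - \frac{4}{13} = - \frac{30}{13}$)
$Y{\left(s,g \right)} = \frac{1}{g}$
$W = \frac{1}{8}$ ($W = \frac{1}{0 + 8} = \frac{1}{8} \approx 0.125$)
$\left(W + f{\left(16,O{\left(F{\left(-3,4 \right)},-4 \right)} \right)}\right)^{2} = \left(\frac{1}{8} - \frac{30}{13}\right)^{2} = \left(- \frac{227}{104}\right)^{2} = \frac{51529}{10816}$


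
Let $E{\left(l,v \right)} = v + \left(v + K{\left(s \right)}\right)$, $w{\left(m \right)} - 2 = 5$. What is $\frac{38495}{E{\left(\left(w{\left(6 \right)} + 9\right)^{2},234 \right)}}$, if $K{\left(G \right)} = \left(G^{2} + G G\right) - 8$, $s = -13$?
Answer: $\frac{38495}{798} \approx 48.239$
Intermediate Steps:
$w{\left(m \right)} = 7$ ($w{\left(m \right)} = 2 + 5 = 7$)
$K{\left(G \right)} = -8 + 2 G^{2}$ ($K{\left(G \right)} = \left(G^{2} + G^{2}\right) - 8 = 2 G^{2} - 8 = -8 + 2 G^{2}$)
$E{\left(l,v \right)} = 330 + 2 v$ ($E{\left(l,v \right)} = v - \left(8 - 338 - v\right) = v + \left(v + \left(-8 + 2 \cdot 169\right)\right) = v + \left(v + \left(-8 + 338\right)\right) = v + \left(v + 330\right) = v + \left(330 + v\right) = 330 + 2 v$)
$\frac{38495}{E{\left(\left(w{\left(6 \right)} + 9\right)^{2},234 \right)}} = \frac{38495}{330 + 2 \cdot 234} = \frac{38495}{330 + 468} = \frac{38495}{798}$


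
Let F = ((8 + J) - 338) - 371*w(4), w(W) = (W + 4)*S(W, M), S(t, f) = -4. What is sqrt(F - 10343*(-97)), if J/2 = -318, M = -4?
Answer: sqrt(1014177) ≈ 1007.1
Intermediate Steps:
J = -636 (J = 2*(-318) = -636)
w(W) = -16 - 4*W (w(W) = (W + 4)*(-4) = (4 + W)*(-4) = -16 - 4*W)
F = 10906 (F = ((8 - 636) - 338) - 371*(-16 - 4*4) = (-628 - 338) - 371*(-16 - 16) = -966 - 371*(-32) = -966 + 11872 = 10906)
sqrt(F - 10343*(-97)) = sqrt(10906 - 10343*(-97)) = sqrt(10906 + 1003271) = sqrt(1014177)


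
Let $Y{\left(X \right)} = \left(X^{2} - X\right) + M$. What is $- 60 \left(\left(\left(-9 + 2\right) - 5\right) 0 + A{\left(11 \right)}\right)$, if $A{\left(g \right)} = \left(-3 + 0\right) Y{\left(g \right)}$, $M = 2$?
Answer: $20160$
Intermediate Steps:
$Y{\left(X \right)} = 2 + X^{2} - X$ ($Y{\left(X \right)} = \left(X^{2} - X\right) + 2 = 2 + X^{2} - X$)
$A{\left(g \right)} = -6 - 3 g^{2} + 3 g$ ($A{\left(g \right)} = \left(-3 + 0\right) \left(2 + g^{2} - g\right) = - 3 \left(2 + g^{2} - g\right) = -6 - 3 g^{2} + 3 g$)
$- 60 \left(\left(\left(-9 + 2\right) - 5\right) 0 + A{\left(11 \right)}\right) = - 60 \left(\left(\left(-9 + 2\right) - 5\right) 0 - \left(-27 + 363\right)\right) = - 60 \left(\left(-7 - 5\right) 0 - 336\right) = - 60 \left(\left(-12\right) 0 - 336\right) = - 60 \left(0 - 336\right) = \left(-60\right) \left(-336\right) = 20160$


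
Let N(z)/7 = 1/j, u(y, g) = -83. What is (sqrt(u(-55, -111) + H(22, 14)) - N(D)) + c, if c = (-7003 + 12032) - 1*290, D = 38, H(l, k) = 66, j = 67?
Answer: 317506/67 + I*sqrt(17) ≈ 4738.9 + 4.1231*I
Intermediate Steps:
N(z) = 7/67
c = 4739 (c = 5029 - 290 = 4739)
(sqrt(u(-55, -111) + H(22, 14)) - N(D)) + c = (sqrt(-83 + 66) - 1*7/67) + 4739 = (sqrt(-17) - 7/67) + 4739 = (I*sqrt(17) - 7/67) + 4739 = (-7/67 + I*sqrt(17)) + 4739 = 317506/67 + I*sqrt(17)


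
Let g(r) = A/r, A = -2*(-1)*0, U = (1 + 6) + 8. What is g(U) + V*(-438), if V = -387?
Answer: 169506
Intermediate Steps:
U = 15 (U = 7 + 8 = 15)
A = 0 (A = 2*0 = 0)
g(r) = 0 (g(r) = 0/r = 0)
g(U) + V*(-438) = 0 - 387*(-438) = 0 + 169506 = 169506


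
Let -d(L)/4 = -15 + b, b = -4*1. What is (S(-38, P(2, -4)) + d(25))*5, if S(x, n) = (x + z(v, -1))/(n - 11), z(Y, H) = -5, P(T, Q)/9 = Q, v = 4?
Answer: 18075/47 ≈ 384.57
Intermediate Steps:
P(T, Q) = 9*Q
b = -4
d(L) = 76 (d(L) = -4*(-15 - 4) = -4*(-19) = 76)
S(x, n) = (-5 + x)/(-11 + n) (S(x, n) = (x - 5)/(n - 11) = (-5 + x)/(-11 + n))
(S(-38, P(2, -4)) + d(25))*5 = ((-5 - 38)/(-11 + 9*(-4)) + 76)*5 = (-43/(-11 - 36) + 76)*5 = (-43/(-47) + 76)*5 = (-1/47*(-43) + 76)*5 = (43/47 + 76)*5 = (3615/47)*5 = 18075/47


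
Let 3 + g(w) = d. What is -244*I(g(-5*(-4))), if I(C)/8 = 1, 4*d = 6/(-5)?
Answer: -1952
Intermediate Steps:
d = -3/10 (d = (6/(-5))/4 = (6*(-⅕))/4 = (¼)*(-6/5) = -3/10 ≈ -0.30000)
g(w) = -33/10 (g(w) = -3 - 3/10 = -33/10)
I(C) = 8 (I(C) = 8*1 = 8)
-244*I(g(-5*(-4))) = -244*8 = -1952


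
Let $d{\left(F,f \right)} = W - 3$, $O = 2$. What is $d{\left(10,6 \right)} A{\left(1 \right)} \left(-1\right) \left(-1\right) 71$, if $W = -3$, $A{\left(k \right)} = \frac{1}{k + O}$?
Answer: $-142$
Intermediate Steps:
$A{\left(k \right)} = \frac{1}{2 + k}$ ($A{\left(k \right)} = \frac{1}{k + 2} = \frac{1}{2 + k}$)
$d{\left(F,f \right)} = -6$ ($d{\left(F,f \right)} = -3 - 3 = -6$)
$d{\left(10,6 \right)} A{\left(1 \right)} \left(-1\right) \left(-1\right) 71 = - 6 \frac{1}{2 + 1} \left(-1\right) \left(-1\right) 71 = - 6 \cdot \frac{1}{3} \left(-1\right) \left(-1\right) 71 = - 6 \left(\left(- \frac{1}{3}\right) \left(-1\right)\right) 71 = \left(-6\right) \frac{1}{3} \cdot 71 = \left(-2\right) 71 = -142$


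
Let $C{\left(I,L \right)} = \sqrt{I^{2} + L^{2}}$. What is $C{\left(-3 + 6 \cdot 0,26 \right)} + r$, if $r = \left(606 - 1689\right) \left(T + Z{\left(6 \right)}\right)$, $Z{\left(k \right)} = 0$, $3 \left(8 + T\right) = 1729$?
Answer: $-615505 + \sqrt{685} \approx -6.1548 \cdot 10^{5}$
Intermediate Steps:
$T = \frac{1705}{3}$ ($T = -8 + \frac{1}{3} \cdot 1729 = -8 + \frac{1729}{3} = \frac{1705}{3} \approx 568.33$)
$r = -615505$ ($r = \left(606 - 1689\right) \left(\frac{1705}{3} + 0\right) = \left(-1083\right) \frac{1705}{3} = -615505$)
$C{\left(-3 + 6 \cdot 0,26 \right)} + r = \sqrt{\left(-3 + 6 \cdot 0\right)^{2} + 26^{2}} - 615505 = \sqrt{\left(-3 + 0\right)^{2} + 676} - 615505 = \sqrt{\left(-3\right)^{2} + 676} - 615505 = \sqrt{9 + 676} - 615505 = \sqrt{685} - 615505 = -615505 + \sqrt{685}$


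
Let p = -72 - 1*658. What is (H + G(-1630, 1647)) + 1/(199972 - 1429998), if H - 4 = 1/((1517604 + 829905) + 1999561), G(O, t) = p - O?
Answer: 172632008743437/190964611565 ≈ 904.00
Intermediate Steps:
p = -730 (p = -72 - 658 = -730)
G(O, t) = -730 - O
H = 17388281/4347070 (H = 4 + 1/((1517604 + 829905) + 1999561) = 4 + 1/(2347509 + 1999561) = 4 + 1/4347070 = 17388281/4347070 ≈ 4.0000)
(H + G(-1630, 1647)) + 1/(199972 - 1429998) = (17388281/4347070 + (-730 - 1*(-1630))) + 1/(199972 - 1429998) = (17388281/4347070 + (-730 + 1630)) + 1/(-1230026) = (17388281/4347070 + 900) - 1/1230026 = 3929751281/4347070 - 1/1230026 = 172632008743437/190964611565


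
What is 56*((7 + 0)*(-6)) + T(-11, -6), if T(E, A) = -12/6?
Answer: -2354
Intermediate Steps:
T(E, A) = -2 (T(E, A) = -12*⅙ = -2)
56*((7 + 0)*(-6)) + T(-11, -6) = 56*((7 + 0)*(-6)) - 2 = 56*(7*(-6)) - 2 = 56*(-42) - 2 = -2352 - 2 = -2354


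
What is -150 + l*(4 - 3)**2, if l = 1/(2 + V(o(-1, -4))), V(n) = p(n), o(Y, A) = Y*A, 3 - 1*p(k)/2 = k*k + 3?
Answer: -4501/30 ≈ -150.03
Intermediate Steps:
p(k) = -2*k**2 (p(k) = 6 - 2*(k*k + 3) = 6 - 2*(k**2 + 3) = 6 - 2*(3 + k**2) = 6 + (-6 - 2*k**2) = -2*k**2)
o(Y, A) = A*Y
V(n) = -2*n**2
l = -1/30 (l = 1/(2 - 2*(-4*(-1))**2) = 1/(2 - 2*4**2) = 1/(2 - 2*16) = 1/(2 - 32) = 1/(-30) = -1/30 ≈ -0.033333)
-150 + l*(4 - 3)**2 = -150 - (4 - 3)**2/30 = -150 - 1/30*1**2 = -150 - 1/30*1 = -150 - 1/30 = -4501/30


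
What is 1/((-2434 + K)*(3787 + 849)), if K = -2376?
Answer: -1/22299160 ≈ -4.4845e-8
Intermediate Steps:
1/((-2434 + K)*(3787 + 849)) = 1/((-2434 - 2376)*(3787 + 849)) = 1/(-4810*4636) = 1/(-22299160) = -1/22299160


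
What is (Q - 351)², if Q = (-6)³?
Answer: 321489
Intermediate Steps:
Q = -216
(Q - 351)² = (-216 - 351)² = (-567)² = 321489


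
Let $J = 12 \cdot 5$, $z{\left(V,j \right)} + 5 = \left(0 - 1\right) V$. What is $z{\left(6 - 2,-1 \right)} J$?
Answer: $-540$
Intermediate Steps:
$z{\left(V,j \right)} = -5 - V$ ($z{\left(V,j \right)} = -5 + \left(0 - 1\right) V = -5 - V$)
$J = 60$
$z{\left(6 - 2,-1 \right)} J = \left(-5 - \left(6 - 2\right)\right) 60 = \left(-5 - 4\right) 60 = \left(-9\right) 60 = -540$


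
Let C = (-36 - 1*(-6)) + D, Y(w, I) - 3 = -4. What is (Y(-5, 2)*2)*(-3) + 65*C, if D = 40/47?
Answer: -88768/47 ≈ -1888.7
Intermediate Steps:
Y(w, I) = -1 (Y(w, I) = 3 - 4 = -1)
D = 40/47 (D = 40*(1/47) = 40/47 ≈ 0.85106)
C = -1370/47 (C = (-36 - 1*(-6)) + 40/47 = (-36 + 6) + 40/47 = -30 + 40/47 = -1370/47 ≈ -29.149)
(Y(-5, 2)*2)*(-3) + 65*C = -1*2*(-3) + 65*(-1370/47) = -2*(-3) - 89050/47 = 6 - 89050/47 = -88768/47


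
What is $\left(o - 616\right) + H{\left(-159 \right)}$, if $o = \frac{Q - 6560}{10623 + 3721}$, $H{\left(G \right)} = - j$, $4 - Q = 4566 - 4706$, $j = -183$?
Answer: $- \frac{777171}{1793} \approx -433.45$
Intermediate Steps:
$Q = 144$ ($Q = 4 - \left(4566 - 4706\right) = 4 - -140 = 4 + 140 = 144$)
$H{\left(G \right)} = 183$ ($H{\left(G \right)} = \left(-1\right) \left(-183\right) = 183$)
$o = - \frac{802}{1793}$ ($o = \frac{144 - 6560}{10623 + 3721} = - \frac{6416}{14344} = \left(-6416\right) \frac{1}{14344} = - \frac{802}{1793} \approx -0.4473$)
$\left(o - 616\right) + H{\left(-159 \right)} = \left(- \frac{802}{1793} - 616\right) + 183 = - \frac{1105290}{1793} + 183 = - \frac{777171}{1793}$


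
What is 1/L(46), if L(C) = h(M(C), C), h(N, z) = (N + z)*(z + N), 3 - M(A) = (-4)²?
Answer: 1/1089 ≈ 0.00091827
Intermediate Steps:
M(A) = -13 (M(A) = 3 - 1*(-4)² = 3 - 1*16 = 3 - 16 = -13)
h(N, z) = (N + z)² (h(N, z) = (N + z)*(N + z) = (N + z)²)
L(C) = (-13 + C)²
1/L(46) = 1/((-13 + 46)²) = 1/(33²) = 1/1089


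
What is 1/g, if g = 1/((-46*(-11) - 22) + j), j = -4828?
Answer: -4344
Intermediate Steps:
g = -1/4344 (g = 1/((-46*(-11) - 22) - 4828) = 1/((506 - 22) - 4828) = 1/(484 - 4828) = 1/(-4344) = -1/4344 ≈ -0.00023020)
1/g = 1/(-1/4344) = -4344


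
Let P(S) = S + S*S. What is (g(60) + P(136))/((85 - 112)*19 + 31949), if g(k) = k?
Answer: 4673/7859 ≈ 0.59460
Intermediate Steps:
P(S) = S + S²
(g(60) + P(136))/((85 - 112)*19 + 31949) = (60 + 136*(1 + 136))/((85 - 112)*19 + 31949) = (60 + 136*137)/(-27*19 + 31949) = (60 + 18632)/(-513 + 31949) = 18692/31436 = 18692*(1/31436) = 4673/7859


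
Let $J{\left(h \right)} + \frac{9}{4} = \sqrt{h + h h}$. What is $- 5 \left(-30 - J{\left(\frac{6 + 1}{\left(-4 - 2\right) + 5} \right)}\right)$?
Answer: $\frac{555}{4} + 5 \sqrt{42} \approx 171.15$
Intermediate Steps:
$J{\left(h \right)} = - \frac{9}{4} + \sqrt{h + h^{2}}$ ($J{\left(h \right)} = - \frac{9}{4} + \sqrt{h + h h} = - \frac{9}{4} + \sqrt{h + h^{2}}$)
$- 5 \left(-30 - J{\left(\frac{6 + 1}{\left(-4 - 2\right) + 5} \right)}\right) = - 5 \left(-30 - \left(- \frac{9}{4} + \sqrt{\frac{6 + 1}{\left(-4 - 2\right) + 5} \left(1 + \frac{6 + 1}{\left(-4 - 2\right) + 5}\right)}\right)\right) = - 5 \left(-30 - \left(- \frac{9}{4} + \sqrt{\frac{7}{\left(-4 - 2\right) + 5} \left(1 + \frac{7}{\left(-4 - 2\right) + 5}\right)}\right)\right) = - 5 \left(-30 - \left(- \frac{9}{4} + \sqrt{\frac{7}{-6 + 5} \left(1 + \frac{7}{-6 + 5}\right)}\right)\right) = - 5 \left(-30 - \left(- \frac{9}{4} + \sqrt{\frac{7}{-1} \left(1 + \frac{7}{-1}\right)}\right)\right) = - 5 \left(-30 - \left(- \frac{9}{4} + \sqrt{7 \left(-1\right) \left(1 + 7 \left(-1\right)\right)}\right)\right) = - 5 \left(-30 - \left(- \frac{9}{4} + \sqrt{- 7 \left(1 - 7\right)}\right)\right) = - 5 \left(-30 - \left(- \frac{9}{4} + \sqrt{\left(-7\right) \left(-6\right)}\right)\right) = - 5 \left(-30 - \left(- \frac{9}{4} + \sqrt{42}\right)\right) = - 5 \left(-30 + \left(\frac{9}{4} - \sqrt{42}\right)\right) = - 5 \left(- \frac{111}{4} - \sqrt{42}\right) = \frac{555}{4} + 5 \sqrt{42}$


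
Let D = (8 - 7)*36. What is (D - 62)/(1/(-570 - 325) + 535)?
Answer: -11635/239412 ≈ -0.048598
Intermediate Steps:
D = 36 (D = 1*36 = 36)
(D - 62)/(1/(-570 - 325) + 535) = (36 - 62)/(1/(-570 - 325) + 535) = -26/(1/(-895) + 535) = -26/(-1/895 + 535) = -26/478824/895 = -26*895/478824 = -11635/239412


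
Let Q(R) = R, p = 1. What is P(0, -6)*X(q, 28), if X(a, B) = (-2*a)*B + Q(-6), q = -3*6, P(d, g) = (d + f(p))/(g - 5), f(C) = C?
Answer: -1002/11 ≈ -91.091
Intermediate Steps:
P(d, g) = (1 + d)/(-5 + g) (P(d, g) = (d + 1)/(g - 5) = (1 + d)/(-5 + g))
q = -18
X(a, B) = -6 - 2*B*a (X(a, B) = (-2*a)*B - 6 = -2*B*a - 6 = -6 - 2*B*a)
P(0, -6)*X(q, 28) = ((1 + 0)/(-5 - 6))*(-6 - 2*28*(-18)) = (1/(-11))*(-6 + 1008) = -1/11*1*1002 = -1/11*1002 = -1002/11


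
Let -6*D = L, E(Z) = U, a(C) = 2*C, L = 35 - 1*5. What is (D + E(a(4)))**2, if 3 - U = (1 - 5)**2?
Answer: 324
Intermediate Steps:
L = 30 (L = 35 - 5 = 30)
U = -13 (U = 3 - (1 - 5)**2 = 3 - 1*(-4)**2 = 3 - 1*16 = 3 - 16 = -13)
E(Z) = -13
D = -5 (D = -1/6*30 = -5)
(D + E(a(4)))**2 = (-5 - 13)**2 = (-18)**2 = 324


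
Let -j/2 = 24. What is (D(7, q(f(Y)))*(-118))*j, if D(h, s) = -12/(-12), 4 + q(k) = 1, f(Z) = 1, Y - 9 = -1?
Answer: 5664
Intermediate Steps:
Y = 8 (Y = 9 - 1 = 8)
j = -48 (j = -2*24 = -48)
q(k) = -3 (q(k) = -4 + 1 = -3)
D(h, s) = 1 (D(h, s) = -12*(-1/12) = 1)
(D(7, q(f(Y)))*(-118))*j = (1*(-118))*(-48) = -118*(-48) = 5664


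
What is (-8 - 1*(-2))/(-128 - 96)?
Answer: 3/112 ≈ 0.026786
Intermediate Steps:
(-8 - 1*(-2))/(-128 - 96) = (-8 + 2)/(-224) = -1/224*(-6) = 3/112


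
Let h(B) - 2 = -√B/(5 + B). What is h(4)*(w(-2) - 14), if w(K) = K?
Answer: -256/9 ≈ -28.444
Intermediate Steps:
h(B) = 2 - √B/(5 + B)
h(4)*(w(-2) - 14) = ((10 - √4 + 2*4)/(5 + 4))*(-2 - 14) = ((10 - 1*2 + 8)/9)*(-16) = ((10 - 2 + 8)/9)*(-16) = ((⅑)*16)*(-16) = (16/9)*(-16) = -256/9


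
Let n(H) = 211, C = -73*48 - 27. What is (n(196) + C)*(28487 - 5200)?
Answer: -77312840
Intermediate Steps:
C = -3531 (C = -3504 - 27 = -3531)
(n(196) + C)*(28487 - 5200) = (211 - 3531)*(28487 - 5200) = -3320*23287 = -77312840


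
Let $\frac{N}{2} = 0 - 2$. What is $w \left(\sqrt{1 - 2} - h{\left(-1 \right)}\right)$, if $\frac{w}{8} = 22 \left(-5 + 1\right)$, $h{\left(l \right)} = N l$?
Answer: $2816 - 704 i \approx 2816.0 - 704.0 i$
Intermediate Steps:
$N = -4$ ($N = 2 \left(0 - 2\right) = 2 \left(-2\right) = -4$)
$h{\left(l \right)} = - 4 l$
$w = -704$ ($w = 8 \cdot 22 \left(-5 + 1\right) = 8 \cdot 22 \left(-4\right) = 8 \left(-88\right) = -704$)
$w \left(\sqrt{1 - 2} - h{\left(-1 \right)}\right) = - 704 \left(\sqrt{1 - 2} - \left(-4\right) \left(-1\right)\right) = - 704 \left(\sqrt{-1} - 4\right) = - 704 \left(i - 4\right) = - 704 \left(-4 + i\right) = 2816 - 704 i$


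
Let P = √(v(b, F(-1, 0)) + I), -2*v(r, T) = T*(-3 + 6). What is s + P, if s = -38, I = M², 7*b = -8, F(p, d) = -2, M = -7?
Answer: -38 + 2*√13 ≈ -30.789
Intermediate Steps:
b = -8/7 (b = (⅐)*(-8) = -8/7 ≈ -1.1429)
I = 49 (I = (-7)² = 49)
v(r, T) = -3*T/2 (v(r, T) = -T*(-3 + 6)/2 = -T*3/2 = -3*T/2)
P = 2*√13 (P = √(-3/2*(-2) + 49) = √(3 + 49) = √52 = 2*√13 ≈ 7.2111)
s + P = -38 + 2*√13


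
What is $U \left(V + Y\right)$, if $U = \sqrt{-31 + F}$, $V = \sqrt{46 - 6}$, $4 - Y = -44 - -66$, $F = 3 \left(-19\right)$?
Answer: $4 i \sqrt{22} \left(-9 + \sqrt{10}\right) \approx - 109.53 i$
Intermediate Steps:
$F = -57$
$Y = -18$ ($Y = 4 - \left(-44 - -66\right) = 4 - \left(-44 + 66\right) = 4 - 22 = -18$)
$V = 2 \sqrt{10}$ ($V = \sqrt{40} = 2 \sqrt{10} \approx 6.3246$)
$U = 2 i \sqrt{22}$ ($U = \sqrt{-31 - 57} = \sqrt{-88} = 2 i \sqrt{22} \approx 9.3808 i$)
$U \left(V + Y\right) = 2 i \sqrt{22} \left(2 \sqrt{10} - 18\right) = 2 i \sqrt{22} \left(-18 + 2 \sqrt{10}\right)$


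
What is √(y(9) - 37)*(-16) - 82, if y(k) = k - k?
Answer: -82 - 16*I*√37 ≈ -82.0 - 97.324*I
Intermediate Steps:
y(k) = 0
√(y(9) - 37)*(-16) - 82 = √(0 - 37)*(-16) - 82 = √(-37)*(-16) - 82 = (I*√37)*(-16) - 82 = -16*I*√37 - 82 = -82 - 16*I*√37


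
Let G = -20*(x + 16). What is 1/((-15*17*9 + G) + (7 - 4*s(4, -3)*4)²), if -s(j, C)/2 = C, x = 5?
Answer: 1/5206 ≈ 0.00019209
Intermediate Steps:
G = -420 (G = -20*(5 + 16) = -20*21 = -420)
s(j, C) = -2*C
1/((-15*17*9 + G) + (7 - 4*s(4, -3)*4)²) = 1/((-15*17*9 - 420) + (7 - (-8)*(-3)*4)²) = 1/((-255*9 - 420) + (7 - 4*6*4)²) = 1/((-2295 - 420) + (7 - 24*4)²) = 1/(-2715 + (7 - 96)²) = 1/(-2715 + (-89)²) = 1/(-2715 + 7921) = 1/5206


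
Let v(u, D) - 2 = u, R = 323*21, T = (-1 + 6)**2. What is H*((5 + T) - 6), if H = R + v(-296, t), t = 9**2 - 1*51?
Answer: 155736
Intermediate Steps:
T = 25 (T = 5**2 = 25)
t = 30 (t = 81 - 51 = 30)
R = 6783
v(u, D) = 2 + u
H = 6489 (H = 6783 + (2 - 296) = 6783 - 294 = 6489)
H*((5 + T) - 6) = 6489*((5 + 25) - 6) = 6489*(30 - 6) = 6489*24 = 155736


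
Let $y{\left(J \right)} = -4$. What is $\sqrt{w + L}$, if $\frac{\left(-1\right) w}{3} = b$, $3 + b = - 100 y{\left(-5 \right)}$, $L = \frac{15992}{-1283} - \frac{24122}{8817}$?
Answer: $\frac{i \sqrt{154352780759176401}}{11312211} \approx 34.73 i$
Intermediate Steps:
$L = - \frac{171949990}{11312211}$ ($L = 15992 \left(- \frac{1}{1283}\right) - \frac{24122}{8817} = - \frac{15992}{1283} - \frac{24122}{8817} = - \frac{171949990}{11312211} \approx -15.2$)
$b = 397$ ($b = -3 - -400 = -3 + 400 = 397$)
$w = -1191$ ($w = \left(-3\right) 397 = -1191$)
$\sqrt{w + L} = \sqrt{-1191 - \frac{171949990}{11312211}} = \sqrt{- \frac{13644793291}{11312211}} = \frac{i \sqrt{154352780759176401}}{11312211}$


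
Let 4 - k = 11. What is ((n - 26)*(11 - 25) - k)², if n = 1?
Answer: 127449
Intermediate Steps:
k = -7 (k = 4 - 1*11 = 4 - 11 = -7)
((n - 26)*(11 - 25) - k)² = ((1 - 26)*(11 - 25) - 1*(-7))² = (-25*(-14) + 7)² = (350 + 7)² = 357² = 127449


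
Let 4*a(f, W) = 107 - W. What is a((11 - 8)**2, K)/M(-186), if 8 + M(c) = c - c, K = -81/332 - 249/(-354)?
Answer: -2086917/626816 ≈ -3.3294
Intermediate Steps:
K = 8999/19588 (K = -81*1/332 - 249*(-1/354) = -81/332 + 83/118 = 8999/19588 ≈ 0.45941)
a(f, W) = 107/4 - W/4 (a(f, W) = (107 - W)/4 = 107/4 - W/4)
M(c) = -8 (M(c) = -8 + (c - c) = -8 + 0 = -8)
a((11 - 8)**2, K)/M(-186) = (107/4 - 1/4*8999/19588)/(-8) = (107/4 - 8999/78352)*(-1/8) = (2086917/78352)*(-1/8) = -2086917/626816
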